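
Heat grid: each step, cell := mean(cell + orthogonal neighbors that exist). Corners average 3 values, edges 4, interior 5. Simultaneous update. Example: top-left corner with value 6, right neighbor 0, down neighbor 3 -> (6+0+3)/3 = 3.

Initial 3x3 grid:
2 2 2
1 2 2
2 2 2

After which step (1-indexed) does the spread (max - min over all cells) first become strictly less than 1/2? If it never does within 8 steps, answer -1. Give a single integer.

Step 1: max=2, min=5/3, spread=1/3
  -> spread < 1/2 first at step 1
Step 2: max=2, min=413/240, spread=67/240
Step 3: max=393/200, min=3883/2160, spread=1807/10800
Step 4: max=10439/5400, min=1570037/864000, spread=33401/288000
Step 5: max=1036609/540000, min=14322067/7776000, spread=3025513/38880000
Step 6: max=54844051/28800000, min=5755873133/3110400000, spread=53531/995328
Step 7: max=14760883949/7776000000, min=347215074151/186624000000, spread=450953/11943936
Step 8: max=1765231389481/933120000000, min=20885976439397/11197440000000, spread=3799043/143327232

Answer: 1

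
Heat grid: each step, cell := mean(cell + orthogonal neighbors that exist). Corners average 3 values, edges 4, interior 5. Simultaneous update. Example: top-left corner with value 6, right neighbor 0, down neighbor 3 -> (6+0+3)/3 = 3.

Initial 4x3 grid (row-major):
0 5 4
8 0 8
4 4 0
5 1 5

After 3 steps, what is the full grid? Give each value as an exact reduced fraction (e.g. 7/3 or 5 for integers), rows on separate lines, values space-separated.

Answer: 857/216 16987/4800 895/216
25103/7200 8083/2000 25003/7200
28553/7200 19019/6000 2917/800
458/135 51031/14400 529/180

Derivation:
After step 1:
  13/3 9/4 17/3
  3 5 3
  21/4 9/5 17/4
  10/3 15/4 2
After step 2:
  115/36 69/16 131/36
  211/48 301/100 215/48
  803/240 401/100 221/80
  37/9 653/240 10/3
After step 3:
  857/216 16987/4800 895/216
  25103/7200 8083/2000 25003/7200
  28553/7200 19019/6000 2917/800
  458/135 51031/14400 529/180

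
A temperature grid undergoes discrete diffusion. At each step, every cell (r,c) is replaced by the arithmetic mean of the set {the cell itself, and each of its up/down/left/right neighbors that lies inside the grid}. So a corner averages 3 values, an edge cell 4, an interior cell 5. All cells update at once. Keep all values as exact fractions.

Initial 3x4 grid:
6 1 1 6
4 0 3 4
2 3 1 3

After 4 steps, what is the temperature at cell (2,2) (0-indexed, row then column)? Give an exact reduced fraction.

Answer: 27029/10800

Derivation:
Step 1: cell (2,2) = 5/2
Step 2: cell (2,2) = 127/60
Step 3: cell (2,2) = 911/360
Step 4: cell (2,2) = 27029/10800
Full grid after step 4:
  34559/12960 116129/43200 117641/43200 38471/12960
  57097/21600 17917/7200 3871/1440 61013/21600
  5369/2160 8917/3600 27029/10800 1123/405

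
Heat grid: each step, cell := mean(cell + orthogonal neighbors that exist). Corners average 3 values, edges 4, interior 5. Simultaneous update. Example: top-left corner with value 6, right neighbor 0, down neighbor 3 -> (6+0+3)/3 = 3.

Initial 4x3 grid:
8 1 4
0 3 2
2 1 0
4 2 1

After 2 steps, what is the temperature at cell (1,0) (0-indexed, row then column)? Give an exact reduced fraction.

Step 1: cell (1,0) = 13/4
Step 2: cell (1,0) = 47/20
Full grid after step 2:
  41/12 161/60 103/36
  47/20 5/2 419/240
  139/60 31/20 117/80
  77/36 109/60 4/3

Answer: 47/20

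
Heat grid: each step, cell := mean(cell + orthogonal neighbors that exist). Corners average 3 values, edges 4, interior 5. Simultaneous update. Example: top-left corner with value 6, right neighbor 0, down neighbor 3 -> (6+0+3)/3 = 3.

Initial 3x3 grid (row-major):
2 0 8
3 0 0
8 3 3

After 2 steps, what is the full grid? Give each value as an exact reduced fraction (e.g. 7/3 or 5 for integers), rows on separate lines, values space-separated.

After step 1:
  5/3 5/2 8/3
  13/4 6/5 11/4
  14/3 7/2 2
After step 2:
  89/36 241/120 95/36
  647/240 66/25 517/240
  137/36 341/120 11/4

Answer: 89/36 241/120 95/36
647/240 66/25 517/240
137/36 341/120 11/4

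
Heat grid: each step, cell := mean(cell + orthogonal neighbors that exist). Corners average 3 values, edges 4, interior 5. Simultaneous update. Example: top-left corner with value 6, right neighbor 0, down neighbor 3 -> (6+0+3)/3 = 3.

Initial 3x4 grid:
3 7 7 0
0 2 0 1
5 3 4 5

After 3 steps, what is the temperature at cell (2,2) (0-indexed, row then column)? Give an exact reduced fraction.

Answer: 10171/3600

Derivation:
Step 1: cell (2,2) = 3
Step 2: cell (2,2) = 379/120
Step 3: cell (2,2) = 10171/3600
Full grid after step 3:
  7019/2160 24557/7200 21817/7200 6163/2160
  7399/2400 5977/2000 5997/2000 6229/2400
  1531/540 2729/900 10171/3600 751/270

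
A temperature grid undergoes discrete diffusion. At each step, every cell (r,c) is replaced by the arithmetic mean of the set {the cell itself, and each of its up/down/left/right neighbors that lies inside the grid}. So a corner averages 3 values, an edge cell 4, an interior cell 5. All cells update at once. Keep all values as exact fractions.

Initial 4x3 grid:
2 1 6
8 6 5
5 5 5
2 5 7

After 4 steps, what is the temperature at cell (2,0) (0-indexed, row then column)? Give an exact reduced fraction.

Answer: 348133/72000

Derivation:
Step 1: cell (2,0) = 5
Step 2: cell (2,0) = 389/80
Step 3: cell (2,0) = 3853/800
Step 4: cell (2,0) = 348133/72000
Full grid after step 4:
  581519/129600 3899281/864000 66641/14400
  1005979/216000 1720109/360000 19451/4000
  348133/72000 1787609/360000 552137/108000
  209813/43200 4326961/864000 665789/129600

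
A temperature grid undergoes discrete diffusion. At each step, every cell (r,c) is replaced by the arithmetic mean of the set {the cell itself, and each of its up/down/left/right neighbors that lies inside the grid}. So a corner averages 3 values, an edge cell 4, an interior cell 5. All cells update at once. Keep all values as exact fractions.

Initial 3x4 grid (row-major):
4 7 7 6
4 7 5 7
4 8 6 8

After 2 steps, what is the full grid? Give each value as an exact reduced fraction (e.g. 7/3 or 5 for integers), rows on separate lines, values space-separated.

Answer: 16/3 237/40 767/120 233/36
1277/240 597/100 321/50 797/120
49/9 92/15 33/5 27/4

Derivation:
After step 1:
  5 25/4 25/4 20/3
  19/4 31/5 32/5 13/2
  16/3 25/4 27/4 7
After step 2:
  16/3 237/40 767/120 233/36
  1277/240 597/100 321/50 797/120
  49/9 92/15 33/5 27/4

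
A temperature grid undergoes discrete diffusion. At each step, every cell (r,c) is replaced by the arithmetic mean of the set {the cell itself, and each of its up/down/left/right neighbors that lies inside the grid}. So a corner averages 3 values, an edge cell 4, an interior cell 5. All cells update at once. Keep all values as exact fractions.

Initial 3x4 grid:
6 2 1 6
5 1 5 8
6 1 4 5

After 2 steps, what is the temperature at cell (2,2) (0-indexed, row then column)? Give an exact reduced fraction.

Answer: 973/240

Derivation:
Step 1: cell (2,2) = 15/4
Step 2: cell (2,2) = 973/240
Full grid after step 2:
  34/9 197/60 37/10 29/6
  469/120 83/25 397/100 307/60
  23/6 271/80 973/240 185/36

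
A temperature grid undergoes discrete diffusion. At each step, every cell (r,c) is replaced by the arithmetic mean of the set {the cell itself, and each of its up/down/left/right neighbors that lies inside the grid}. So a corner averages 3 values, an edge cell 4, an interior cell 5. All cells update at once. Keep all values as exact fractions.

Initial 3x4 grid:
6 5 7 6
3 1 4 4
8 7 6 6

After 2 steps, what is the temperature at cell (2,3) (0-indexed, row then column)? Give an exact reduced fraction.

Answer: 193/36

Derivation:
Step 1: cell (2,3) = 16/3
Step 2: cell (2,3) = 193/36
Full grid after step 2:
  167/36 227/48 1219/240 97/18
  115/24 463/100 493/100 51/10
  16/3 85/16 1259/240 193/36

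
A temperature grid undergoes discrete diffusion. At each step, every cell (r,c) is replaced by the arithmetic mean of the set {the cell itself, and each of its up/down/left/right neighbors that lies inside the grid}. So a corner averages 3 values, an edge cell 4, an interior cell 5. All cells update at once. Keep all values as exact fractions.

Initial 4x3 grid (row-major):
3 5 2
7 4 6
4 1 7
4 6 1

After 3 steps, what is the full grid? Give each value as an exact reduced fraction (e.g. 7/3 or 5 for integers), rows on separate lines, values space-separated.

Answer: 793/180 1241/288 581/135
22/5 517/120 3113/720
377/90 319/75 2971/720
4487/1080 2849/720 4457/1080

Derivation:
After step 1:
  5 7/2 13/3
  9/2 23/5 19/4
  4 22/5 15/4
  14/3 3 14/3
After step 2:
  13/3 523/120 151/36
  181/40 87/20 523/120
  527/120 79/20 527/120
  35/9 251/60 137/36
After step 3:
  793/180 1241/288 581/135
  22/5 517/120 3113/720
  377/90 319/75 2971/720
  4487/1080 2849/720 4457/1080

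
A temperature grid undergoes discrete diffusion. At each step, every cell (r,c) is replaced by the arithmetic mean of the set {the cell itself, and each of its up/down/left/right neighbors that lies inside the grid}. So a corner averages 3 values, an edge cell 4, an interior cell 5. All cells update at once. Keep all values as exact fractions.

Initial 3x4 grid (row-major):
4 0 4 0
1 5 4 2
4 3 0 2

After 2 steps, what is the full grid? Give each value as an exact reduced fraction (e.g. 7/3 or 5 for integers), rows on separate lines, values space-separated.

Answer: 101/36 571/240 41/16 2
313/120 307/100 237/100 25/12
55/18 631/240 115/48 67/36

Derivation:
After step 1:
  5/3 13/4 2 2
  7/2 13/5 3 2
  8/3 3 9/4 4/3
After step 2:
  101/36 571/240 41/16 2
  313/120 307/100 237/100 25/12
  55/18 631/240 115/48 67/36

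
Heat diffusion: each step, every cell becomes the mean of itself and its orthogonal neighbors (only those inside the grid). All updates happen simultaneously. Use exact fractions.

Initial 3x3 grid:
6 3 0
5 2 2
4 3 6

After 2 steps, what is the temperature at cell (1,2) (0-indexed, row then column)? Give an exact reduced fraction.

Step 1: cell (1,2) = 5/2
Step 2: cell (1,2) = 65/24
Full grid after step 2:
  35/9 145/48 83/36
  191/48 13/4 65/24
  4 173/48 119/36

Answer: 65/24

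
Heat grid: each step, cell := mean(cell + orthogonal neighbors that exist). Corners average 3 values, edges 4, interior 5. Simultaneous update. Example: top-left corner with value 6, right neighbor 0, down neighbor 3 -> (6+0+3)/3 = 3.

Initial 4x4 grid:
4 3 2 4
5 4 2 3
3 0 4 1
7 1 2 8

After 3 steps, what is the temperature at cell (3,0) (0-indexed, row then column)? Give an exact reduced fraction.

Step 1: cell (3,0) = 11/3
Step 2: cell (3,0) = 119/36
Step 3: cell (3,0) = 1771/540
Full grid after step 3:
  847/240 163/50 72/25 71/24
  8359/2400 6059/2000 591/200 3431/1200
  4697/1440 4579/1500 16957/6000 11621/3600
  1771/540 4307/1440 23047/7200 7003/2160

Answer: 1771/540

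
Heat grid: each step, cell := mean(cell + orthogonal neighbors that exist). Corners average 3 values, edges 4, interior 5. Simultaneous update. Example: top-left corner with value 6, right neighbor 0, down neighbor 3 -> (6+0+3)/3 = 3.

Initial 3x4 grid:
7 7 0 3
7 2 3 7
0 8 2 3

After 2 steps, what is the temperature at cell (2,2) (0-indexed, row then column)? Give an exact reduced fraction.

Answer: 69/20

Derivation:
Step 1: cell (2,2) = 4
Step 2: cell (2,2) = 69/20
Full grid after step 2:
  5 393/80 803/240 127/36
  107/20 96/25 389/100 53/15
  4 87/20 69/20 4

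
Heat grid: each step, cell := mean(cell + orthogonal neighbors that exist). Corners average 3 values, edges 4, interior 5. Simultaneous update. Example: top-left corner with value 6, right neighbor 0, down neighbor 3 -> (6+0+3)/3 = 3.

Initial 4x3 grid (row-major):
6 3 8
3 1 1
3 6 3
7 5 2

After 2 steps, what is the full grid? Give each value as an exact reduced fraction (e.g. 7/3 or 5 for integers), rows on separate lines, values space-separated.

After step 1:
  4 9/2 4
  13/4 14/5 13/4
  19/4 18/5 3
  5 5 10/3
After step 2:
  47/12 153/40 47/12
  37/10 87/25 261/80
  83/20 383/100 791/240
  59/12 127/30 34/9

Answer: 47/12 153/40 47/12
37/10 87/25 261/80
83/20 383/100 791/240
59/12 127/30 34/9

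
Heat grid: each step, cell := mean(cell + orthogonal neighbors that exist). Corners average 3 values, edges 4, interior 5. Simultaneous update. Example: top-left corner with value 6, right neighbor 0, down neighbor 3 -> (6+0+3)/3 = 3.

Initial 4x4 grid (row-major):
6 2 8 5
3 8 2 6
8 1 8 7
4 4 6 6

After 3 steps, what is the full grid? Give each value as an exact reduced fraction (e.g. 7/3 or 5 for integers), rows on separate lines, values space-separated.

Answer: 4991/1080 37549/7200 35909/7200 3071/540
36829/7200 13877/3000 8423/1500 39179/7200
32933/7200 7907/1500 15559/3000 1739/288
2687/540 34403/7200 8191/1440 6229/1080

Derivation:
After step 1:
  11/3 6 17/4 19/3
  25/4 16/5 32/5 5
  4 29/5 24/5 27/4
  16/3 15/4 6 19/3
After step 2:
  191/36 1027/240 1379/240 187/36
  1027/240 553/100 473/100 1469/240
  1283/240 431/100 119/20 1373/240
  157/36 1253/240 1253/240 229/36
After step 3:
  4991/1080 37549/7200 35909/7200 3071/540
  36829/7200 13877/3000 8423/1500 39179/7200
  32933/7200 7907/1500 15559/3000 1739/288
  2687/540 34403/7200 8191/1440 6229/1080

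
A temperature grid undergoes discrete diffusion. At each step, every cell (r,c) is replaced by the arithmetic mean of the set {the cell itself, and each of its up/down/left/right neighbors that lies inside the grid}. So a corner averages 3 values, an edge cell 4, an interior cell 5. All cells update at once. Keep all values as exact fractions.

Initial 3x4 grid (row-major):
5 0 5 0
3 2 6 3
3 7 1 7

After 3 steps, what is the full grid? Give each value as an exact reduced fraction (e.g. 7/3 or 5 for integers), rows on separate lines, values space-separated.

After step 1:
  8/3 3 11/4 8/3
  13/4 18/5 17/5 4
  13/3 13/4 21/4 11/3
After step 2:
  107/36 721/240 709/240 113/36
  277/80 33/10 19/5 103/30
  65/18 493/120 467/120 155/36
After step 3:
  1699/540 4403/1440 4643/1440 6859/2160
  3203/960 707/200 4171/1200 1321/360
  8051/2160 671/180 2899/720 4187/1080

Answer: 1699/540 4403/1440 4643/1440 6859/2160
3203/960 707/200 4171/1200 1321/360
8051/2160 671/180 2899/720 4187/1080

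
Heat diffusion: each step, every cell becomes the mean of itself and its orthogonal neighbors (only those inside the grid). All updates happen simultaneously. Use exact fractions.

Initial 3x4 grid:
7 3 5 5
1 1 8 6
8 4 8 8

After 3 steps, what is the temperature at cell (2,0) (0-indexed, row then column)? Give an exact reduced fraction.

Step 1: cell (2,0) = 13/3
Step 2: cell (2,0) = 83/18
Step 3: cell (2,0) = 4867/1080
Full grid after step 3:
  4307/1080 1267/288 7381/1440 1537/270
  4079/960 1847/400 6647/1200 3551/576
  4867/1080 1469/288 8611/1440 881/135

Answer: 4867/1080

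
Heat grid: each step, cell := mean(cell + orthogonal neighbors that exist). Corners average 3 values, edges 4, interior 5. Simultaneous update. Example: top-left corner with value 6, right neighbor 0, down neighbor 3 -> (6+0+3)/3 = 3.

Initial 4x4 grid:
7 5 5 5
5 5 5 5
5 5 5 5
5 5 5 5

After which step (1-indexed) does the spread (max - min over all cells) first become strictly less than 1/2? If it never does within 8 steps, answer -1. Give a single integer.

Step 1: max=17/3, min=5, spread=2/3
Step 2: max=50/9, min=5, spread=5/9
Step 3: max=581/108, min=5, spread=41/108
  -> spread < 1/2 first at step 3
Step 4: max=17243/3240, min=5, spread=1043/3240
Step 5: max=511553/97200, min=5, spread=25553/97200
Step 6: max=15251459/2916000, min=45079/9000, spread=645863/2916000
Step 7: max=455041691/87480000, min=300971/60000, spread=16225973/87480000
Step 8: max=13599477983/2624400000, min=135701/27000, spread=409340783/2624400000

Answer: 3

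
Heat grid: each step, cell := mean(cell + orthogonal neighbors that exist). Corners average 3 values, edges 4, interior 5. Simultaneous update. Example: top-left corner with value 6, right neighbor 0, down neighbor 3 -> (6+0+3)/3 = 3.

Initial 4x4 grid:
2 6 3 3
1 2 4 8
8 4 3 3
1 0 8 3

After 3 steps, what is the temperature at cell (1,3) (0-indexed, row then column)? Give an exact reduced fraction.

Answer: 31063/7200

Derivation:
Step 1: cell (1,3) = 9/2
Step 2: cell (1,3) = 209/48
Step 3: cell (1,3) = 31063/7200
Full grid after step 3:
  148/45 8411/2400 28513/7200 229/54
  7921/2400 1781/500 5929/1500 31063/7200
  2683/800 3507/1000 11981/3000 30343/7200
  131/40 8449/2400 27523/7200 4517/1080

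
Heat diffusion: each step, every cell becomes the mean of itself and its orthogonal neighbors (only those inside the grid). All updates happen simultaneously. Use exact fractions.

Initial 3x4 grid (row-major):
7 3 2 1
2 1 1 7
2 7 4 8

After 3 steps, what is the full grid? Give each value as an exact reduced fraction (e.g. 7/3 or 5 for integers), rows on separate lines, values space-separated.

Answer: 146/45 1231/400 11029/3600 1465/432
5977/1800 9917/3000 21589/6000 57221/14400
3779/1080 13229/3600 15079/3600 1999/432

Derivation:
After step 1:
  4 13/4 7/4 10/3
  3 14/5 3 17/4
  11/3 7/2 5 19/3
After step 2:
  41/12 59/20 17/6 28/9
  101/30 311/100 84/25 203/48
  61/18 449/120 107/24 187/36
After step 3:
  146/45 1231/400 11029/3600 1465/432
  5977/1800 9917/3000 21589/6000 57221/14400
  3779/1080 13229/3600 15079/3600 1999/432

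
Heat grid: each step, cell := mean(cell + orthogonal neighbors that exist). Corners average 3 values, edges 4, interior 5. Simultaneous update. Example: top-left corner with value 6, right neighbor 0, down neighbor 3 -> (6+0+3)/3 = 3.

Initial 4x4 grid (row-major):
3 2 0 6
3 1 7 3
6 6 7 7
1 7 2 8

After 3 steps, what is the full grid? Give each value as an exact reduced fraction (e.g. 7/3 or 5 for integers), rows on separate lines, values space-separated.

Answer: 3179/1080 21373/7200 8759/2400 2827/720
24733/7200 2281/600 8429/2000 5767/1200
5969/1440 27439/6000 1547/300 19709/3600
9769/2160 3457/720 19589/3600 3097/540

Derivation:
After step 1:
  8/3 3/2 15/4 3
  13/4 19/5 18/5 23/4
  4 27/5 29/5 25/4
  14/3 4 6 17/3
After step 2:
  89/36 703/240 237/80 25/6
  823/240 351/100 227/50 93/20
  1039/240 23/5 541/100 88/15
  38/9 301/60 161/30 215/36
After step 3:
  3179/1080 21373/7200 8759/2400 2827/720
  24733/7200 2281/600 8429/2000 5767/1200
  5969/1440 27439/6000 1547/300 19709/3600
  9769/2160 3457/720 19589/3600 3097/540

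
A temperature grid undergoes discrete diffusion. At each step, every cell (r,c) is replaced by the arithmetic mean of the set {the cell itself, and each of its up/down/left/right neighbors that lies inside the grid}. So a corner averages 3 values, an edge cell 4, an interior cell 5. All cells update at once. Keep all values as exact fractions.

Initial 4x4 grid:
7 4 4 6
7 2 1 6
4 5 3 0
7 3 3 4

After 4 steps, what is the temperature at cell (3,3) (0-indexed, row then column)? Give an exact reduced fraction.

Answer: 40567/12960

Derivation:
Step 1: cell (3,3) = 7/3
Step 2: cell (3,3) = 53/18
Step 3: cell (3,3) = 6389/2160
Step 4: cell (3,3) = 40567/12960
Full grid after step 4:
  100823/21600 156929/36000 432919/108000 124027/32400
  36907/8000 250061/60000 333589/90000 192827/54000
  193157/43200 360743/90000 621377/180000 34711/10800
  143033/32400 170201/43200 145777/43200 40567/12960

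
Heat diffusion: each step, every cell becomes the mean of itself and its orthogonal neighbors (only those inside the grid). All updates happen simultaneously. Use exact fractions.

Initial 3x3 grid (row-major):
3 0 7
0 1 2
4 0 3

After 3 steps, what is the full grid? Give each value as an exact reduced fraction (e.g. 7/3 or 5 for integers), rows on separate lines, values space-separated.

After step 1:
  1 11/4 3
  2 3/5 13/4
  4/3 2 5/3
After step 2:
  23/12 147/80 3
  37/30 53/25 511/240
  16/9 7/5 83/36
After step 3:
  133/80 10649/4800 209/90
  6343/3600 218/125 34397/14400
  397/270 2281/1200 4201/2160

Answer: 133/80 10649/4800 209/90
6343/3600 218/125 34397/14400
397/270 2281/1200 4201/2160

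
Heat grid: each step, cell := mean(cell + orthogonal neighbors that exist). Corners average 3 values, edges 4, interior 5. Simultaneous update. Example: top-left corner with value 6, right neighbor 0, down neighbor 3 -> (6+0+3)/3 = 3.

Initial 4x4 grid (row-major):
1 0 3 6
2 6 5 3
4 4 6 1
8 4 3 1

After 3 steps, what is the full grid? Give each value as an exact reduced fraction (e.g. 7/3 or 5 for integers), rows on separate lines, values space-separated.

After step 1:
  1 5/2 7/2 4
  13/4 17/5 23/5 15/4
  9/2 24/5 19/5 11/4
  16/3 19/4 7/2 5/3
After step 2:
  9/4 13/5 73/20 15/4
  243/80 371/100 381/100 151/40
  1073/240 17/4 389/100 359/120
  175/36 1103/240 823/240 95/36
After step 3:
  631/240 1221/400 1381/400 149/40
  8081/2400 6963/2000 3767/1000 2149/600
  5983/1440 251/60 4409/1200 5983/1800
  2507/540 6169/1440 26197/7200 6523/2160

Answer: 631/240 1221/400 1381/400 149/40
8081/2400 6963/2000 3767/1000 2149/600
5983/1440 251/60 4409/1200 5983/1800
2507/540 6169/1440 26197/7200 6523/2160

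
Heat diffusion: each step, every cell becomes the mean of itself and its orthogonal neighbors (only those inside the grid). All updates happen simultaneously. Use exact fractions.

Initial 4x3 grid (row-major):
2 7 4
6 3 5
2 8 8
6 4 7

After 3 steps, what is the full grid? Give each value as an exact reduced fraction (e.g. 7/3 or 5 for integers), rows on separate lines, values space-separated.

Answer: 3361/720 8327/1800 2807/540
10811/2400 31469/6000 2363/450
4097/800 1964/375 21649/3600
181/36 83101/14400 2557/432

Derivation:
After step 1:
  5 4 16/3
  13/4 29/5 5
  11/2 5 7
  4 25/4 19/3
After step 2:
  49/12 151/30 43/9
  391/80 461/100 347/60
  71/16 591/100 35/6
  21/4 259/48 235/36
After step 3:
  3361/720 8327/1800 2807/540
  10811/2400 31469/6000 2363/450
  4097/800 1964/375 21649/3600
  181/36 83101/14400 2557/432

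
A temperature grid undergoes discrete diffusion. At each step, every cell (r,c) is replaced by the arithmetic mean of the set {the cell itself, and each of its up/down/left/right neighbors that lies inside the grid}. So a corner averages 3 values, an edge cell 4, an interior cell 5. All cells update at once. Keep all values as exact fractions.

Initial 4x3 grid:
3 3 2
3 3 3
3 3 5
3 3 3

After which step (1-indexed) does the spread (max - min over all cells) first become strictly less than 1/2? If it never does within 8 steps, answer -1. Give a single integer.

Answer: 3

Derivation:
Step 1: max=11/3, min=8/3, spread=1
Step 2: max=829/240, min=137/48, spread=3/5
Step 3: max=7279/2160, min=421/144, spread=241/540
  -> spread < 1/2 first at step 3
Step 4: max=212989/64800, min=42637/14400, spread=8449/25920
Step 5: max=6328423/1944000, min=7723369/2592000, spread=428717/1555200
Step 6: max=187780201/58320000, min=467499211/155520000, spread=3989759/18662400
Step 7: max=5596760317/1749600000, min=1044752587/345600000, spread=196928221/1119744000
Step 8: max=83456458457/26244000000, min=1701806015291/559872000000, spread=1886362363/13436928000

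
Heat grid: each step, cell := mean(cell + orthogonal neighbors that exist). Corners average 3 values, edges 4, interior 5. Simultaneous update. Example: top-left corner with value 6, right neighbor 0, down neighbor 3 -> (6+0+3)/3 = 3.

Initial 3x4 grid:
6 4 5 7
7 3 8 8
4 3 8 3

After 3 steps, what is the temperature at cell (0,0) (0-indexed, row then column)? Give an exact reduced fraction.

Step 1: cell (0,0) = 17/3
Step 2: cell (0,0) = 91/18
Step 3: cell (0,0) = 1111/216
Full grid after step 3:
  1111/216 19187/3600 21107/3600 844/135
  17947/3600 15751/3000 2901/500 4971/800
  265/54 9181/1800 5083/900 6577/1080

Answer: 1111/216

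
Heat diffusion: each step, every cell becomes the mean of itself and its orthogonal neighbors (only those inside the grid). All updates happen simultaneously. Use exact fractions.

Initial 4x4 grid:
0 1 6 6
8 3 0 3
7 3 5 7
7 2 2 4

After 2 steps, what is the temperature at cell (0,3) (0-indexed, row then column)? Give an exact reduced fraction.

Step 1: cell (0,3) = 5
Step 2: cell (0,3) = 49/12
Full grid after step 2:
  10/3 47/16 283/80 49/12
  67/16 87/25 341/100 343/80
  241/48 403/100 94/25 989/240
  181/36 193/48 869/240 37/9

Answer: 49/12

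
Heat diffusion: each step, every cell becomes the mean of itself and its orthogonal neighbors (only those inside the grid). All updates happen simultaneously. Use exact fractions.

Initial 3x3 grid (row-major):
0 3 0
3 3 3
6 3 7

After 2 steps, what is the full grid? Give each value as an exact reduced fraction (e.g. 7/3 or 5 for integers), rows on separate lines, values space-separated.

After step 1:
  2 3/2 2
  3 3 13/4
  4 19/4 13/3
After step 2:
  13/6 17/8 9/4
  3 31/10 151/48
  47/12 193/48 37/9

Answer: 13/6 17/8 9/4
3 31/10 151/48
47/12 193/48 37/9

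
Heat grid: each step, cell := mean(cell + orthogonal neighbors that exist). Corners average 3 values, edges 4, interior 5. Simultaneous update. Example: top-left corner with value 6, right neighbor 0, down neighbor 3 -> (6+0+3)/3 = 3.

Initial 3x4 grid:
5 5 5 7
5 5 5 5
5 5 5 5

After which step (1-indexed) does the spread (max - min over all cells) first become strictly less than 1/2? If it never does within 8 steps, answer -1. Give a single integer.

Step 1: max=17/3, min=5, spread=2/3
Step 2: max=50/9, min=5, spread=5/9
Step 3: max=581/108, min=5, spread=41/108
  -> spread < 1/2 first at step 3
Step 4: max=69017/12960, min=5, spread=4217/12960
Step 5: max=4097149/777600, min=18079/3600, spread=38417/155520
Step 6: max=244480211/46656000, min=362597/72000, spread=1903471/9331200
Step 7: max=14597789089/2799360000, min=10915759/2160000, spread=18038617/111974400
Step 8: max=873076182851/167961600000, min=984926759/194400000, spread=883978523/6718464000

Answer: 3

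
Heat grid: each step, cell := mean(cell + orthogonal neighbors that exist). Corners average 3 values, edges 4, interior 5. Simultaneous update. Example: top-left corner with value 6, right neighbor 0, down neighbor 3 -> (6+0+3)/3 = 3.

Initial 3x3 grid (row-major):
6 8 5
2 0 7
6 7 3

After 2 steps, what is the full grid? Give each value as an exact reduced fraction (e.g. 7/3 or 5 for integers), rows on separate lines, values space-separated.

Answer: 163/36 431/80 91/18
559/120 104/25 1253/240
25/6 73/15 161/36

Derivation:
After step 1:
  16/3 19/4 20/3
  7/2 24/5 15/4
  5 4 17/3
After step 2:
  163/36 431/80 91/18
  559/120 104/25 1253/240
  25/6 73/15 161/36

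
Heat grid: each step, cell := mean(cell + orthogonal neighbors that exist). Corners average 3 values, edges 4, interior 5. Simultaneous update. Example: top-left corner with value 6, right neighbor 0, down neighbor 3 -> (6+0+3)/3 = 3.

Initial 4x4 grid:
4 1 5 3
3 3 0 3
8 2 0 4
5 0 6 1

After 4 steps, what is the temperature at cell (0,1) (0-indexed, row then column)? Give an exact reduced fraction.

Answer: 19229/6750

Derivation:
Step 1: cell (0,1) = 13/4
Step 2: cell (0,1) = 299/120
Step 3: cell (0,1) = 2627/900
Step 4: cell (0,1) = 19229/6750
Full grid after step 4:
  102083/32400 19229/6750 36457/13500 42691/16200
  347729/108000 263657/90000 117229/45000 139483/54000
  368473/108000 135473/45000 236819/90000 137911/54000
  56207/16200 335533/108000 295637/108000 83201/32400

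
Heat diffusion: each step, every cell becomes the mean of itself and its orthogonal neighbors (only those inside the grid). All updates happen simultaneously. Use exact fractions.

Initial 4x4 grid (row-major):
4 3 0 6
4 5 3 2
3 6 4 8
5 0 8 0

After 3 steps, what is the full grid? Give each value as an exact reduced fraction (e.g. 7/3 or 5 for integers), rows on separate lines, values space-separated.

After step 1:
  11/3 3 3 8/3
  4 21/5 14/5 19/4
  9/2 18/5 29/5 7/2
  8/3 19/4 3 16/3
After step 2:
  32/9 52/15 43/15 125/36
  491/120 88/25 411/100 823/240
  443/120 457/100 187/50 1163/240
  143/36 841/240 1133/240 71/18
After step 3:
  4001/1080 3017/900 3131/900 7033/2160
  13373/3600 2371/600 21199/6000 28543/7200
  14693/3600 22831/6000 1649/375 28727/7200
  8041/2160 30181/7200 28637/7200 608/135

Answer: 4001/1080 3017/900 3131/900 7033/2160
13373/3600 2371/600 21199/6000 28543/7200
14693/3600 22831/6000 1649/375 28727/7200
8041/2160 30181/7200 28637/7200 608/135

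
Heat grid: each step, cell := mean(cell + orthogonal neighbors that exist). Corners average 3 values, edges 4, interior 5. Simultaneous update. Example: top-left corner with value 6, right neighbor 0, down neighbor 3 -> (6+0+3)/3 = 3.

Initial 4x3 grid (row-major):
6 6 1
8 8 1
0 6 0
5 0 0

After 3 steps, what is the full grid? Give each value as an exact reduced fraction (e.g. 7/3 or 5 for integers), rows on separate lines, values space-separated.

Answer: 5969/1080 67477/14400 4229/1080
35161/7200 26273/6000 23011/7200
28771/7200 18223/6000 6007/2400
1537/540 35747/14400 76/45

Derivation:
After step 1:
  20/3 21/4 8/3
  11/2 29/5 5/2
  19/4 14/5 7/4
  5/3 11/4 0
After step 2:
  209/36 1223/240 125/36
  1363/240 437/100 763/240
  883/240 357/100 141/80
  55/18 433/240 3/2
After step 3:
  5969/1080 67477/14400 4229/1080
  35161/7200 26273/6000 23011/7200
  28771/7200 18223/6000 6007/2400
  1537/540 35747/14400 76/45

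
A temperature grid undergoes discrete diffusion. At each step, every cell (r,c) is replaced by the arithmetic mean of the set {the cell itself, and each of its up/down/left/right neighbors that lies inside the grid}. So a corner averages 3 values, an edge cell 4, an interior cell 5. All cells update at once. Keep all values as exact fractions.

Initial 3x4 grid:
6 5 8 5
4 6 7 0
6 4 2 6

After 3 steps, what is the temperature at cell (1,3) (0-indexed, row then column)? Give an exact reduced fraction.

Step 1: cell (1,3) = 9/2
Step 2: cell (1,3) = 161/40
Step 3: cell (1,3) = 3617/800
Full grid after step 3:
  109/20 1637/300 19009/3600 1297/270
  37393/7200 30979/6000 9513/2000 3617/800
  10627/2160 34213/7200 32293/7200 8731/2160

Answer: 3617/800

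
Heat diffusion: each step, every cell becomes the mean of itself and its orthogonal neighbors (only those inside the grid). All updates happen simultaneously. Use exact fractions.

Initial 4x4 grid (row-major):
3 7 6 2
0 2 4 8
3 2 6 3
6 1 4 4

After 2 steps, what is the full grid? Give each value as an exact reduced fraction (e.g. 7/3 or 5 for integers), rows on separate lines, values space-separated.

Answer: 59/18 187/48 1187/240 43/9
133/48 7/2 21/5 601/120
653/240 78/25 104/25 509/120
28/9 197/60 217/60 38/9

Derivation:
After step 1:
  10/3 9/2 19/4 16/3
  2 3 26/5 17/4
  11/4 14/5 19/5 21/4
  10/3 13/4 15/4 11/3
After step 2:
  59/18 187/48 1187/240 43/9
  133/48 7/2 21/5 601/120
  653/240 78/25 104/25 509/120
  28/9 197/60 217/60 38/9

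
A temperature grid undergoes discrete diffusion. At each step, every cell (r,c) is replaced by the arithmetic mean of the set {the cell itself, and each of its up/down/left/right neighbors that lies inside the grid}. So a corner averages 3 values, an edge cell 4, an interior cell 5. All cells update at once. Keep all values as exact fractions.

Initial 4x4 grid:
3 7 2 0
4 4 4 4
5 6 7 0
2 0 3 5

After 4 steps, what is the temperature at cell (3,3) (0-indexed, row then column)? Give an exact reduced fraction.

Step 1: cell (3,3) = 8/3
Step 2: cell (3,3) = 125/36
Step 3: cell (3,3) = 715/216
Step 4: cell (3,3) = 111083/32400
Full grid after step 4:
  135383/32400 860107/216000 253793/72000 68029/21600
  891847/216000 359789/90000 72093/20000 118459/36000
  828311/216000 136987/36000 328289/90000 364241/108000
  230909/64800 96367/27000 11773/3375 111083/32400

Answer: 111083/32400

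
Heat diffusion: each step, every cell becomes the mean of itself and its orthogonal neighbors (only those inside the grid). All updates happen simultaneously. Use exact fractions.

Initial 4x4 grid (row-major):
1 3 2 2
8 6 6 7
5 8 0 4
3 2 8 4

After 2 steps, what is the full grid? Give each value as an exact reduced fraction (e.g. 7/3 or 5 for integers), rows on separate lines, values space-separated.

Answer: 4 329/80 847/240 35/9
53/10 113/25 118/25 491/120
139/30 537/100 417/100 571/120
175/36 977/240 1157/240 151/36

Derivation:
After step 1:
  4 3 13/4 11/3
  5 31/5 21/5 19/4
  6 21/5 26/5 15/4
  10/3 21/4 7/2 16/3
After step 2:
  4 329/80 847/240 35/9
  53/10 113/25 118/25 491/120
  139/30 537/100 417/100 571/120
  175/36 977/240 1157/240 151/36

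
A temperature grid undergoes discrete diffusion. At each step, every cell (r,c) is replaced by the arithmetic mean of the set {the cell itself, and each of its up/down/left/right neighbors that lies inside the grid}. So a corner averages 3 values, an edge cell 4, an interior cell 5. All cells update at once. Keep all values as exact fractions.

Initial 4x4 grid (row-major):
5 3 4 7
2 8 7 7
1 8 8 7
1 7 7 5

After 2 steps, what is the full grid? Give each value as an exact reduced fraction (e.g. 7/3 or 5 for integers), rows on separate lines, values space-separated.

Answer: 37/9 1151/240 461/80 73/12
239/60 139/25 641/100 531/80
41/10 563/100 341/50 1649/240
47/12 219/40 787/120 119/18

Derivation:
After step 1:
  10/3 5 21/4 6
  4 28/5 34/5 7
  3 32/5 37/5 27/4
  3 23/4 27/4 19/3
After step 2:
  37/9 1151/240 461/80 73/12
  239/60 139/25 641/100 531/80
  41/10 563/100 341/50 1649/240
  47/12 219/40 787/120 119/18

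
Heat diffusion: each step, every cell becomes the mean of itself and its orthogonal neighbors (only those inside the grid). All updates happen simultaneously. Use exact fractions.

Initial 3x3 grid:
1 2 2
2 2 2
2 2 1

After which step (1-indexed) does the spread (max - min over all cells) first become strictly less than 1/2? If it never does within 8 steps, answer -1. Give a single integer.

Step 1: max=2, min=5/3, spread=1/3
  -> spread < 1/2 first at step 1
Step 2: max=89/48, min=31/18, spread=19/144
Step 3: max=133/72, min=5191/2880, spread=43/960
Step 4: max=315497/172800, min=23393/12960, spread=10771/518400
Step 5: max=472517/259200, min=18814759/10368000, spread=85921/10368000
Step 6: max=1132076873/622080000, min=84731297/46656000, spread=6978739/1866240000
Step 7: max=7072744993/3888000000, min=67834799431/37324800000, spread=317762509/186624000000
Step 8: max=4072595894057/2239488000000, min=424046937071/233280000000, spread=8726490877/11197440000000

Answer: 1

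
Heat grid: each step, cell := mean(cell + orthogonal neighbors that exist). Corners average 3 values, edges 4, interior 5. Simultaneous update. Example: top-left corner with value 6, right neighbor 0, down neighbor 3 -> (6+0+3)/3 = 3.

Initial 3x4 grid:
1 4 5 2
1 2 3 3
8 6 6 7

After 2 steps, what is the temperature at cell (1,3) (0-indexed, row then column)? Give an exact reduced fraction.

Answer: 973/240

Derivation:
Step 1: cell (1,3) = 15/4
Step 2: cell (1,3) = 973/240
Full grid after step 2:
  8/3 117/40 409/120 127/36
  33/10 37/10 79/20 973/240
  9/2 24/5 151/30 175/36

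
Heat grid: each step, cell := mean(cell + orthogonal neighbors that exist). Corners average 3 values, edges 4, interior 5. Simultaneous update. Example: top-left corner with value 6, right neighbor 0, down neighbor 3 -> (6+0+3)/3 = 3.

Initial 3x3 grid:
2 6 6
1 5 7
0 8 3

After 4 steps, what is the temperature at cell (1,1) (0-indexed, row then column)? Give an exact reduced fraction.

Step 1: cell (1,1) = 27/5
Step 2: cell (1,1) = 107/25
Step 3: cell (1,1) = 3427/750
Step 4: cell (1,1) = 196919/45000
Full grid after step 4:
  169271/43200 3932921/864000 161497/32400
  279233/72000 196919/45000 4364171/864000
  13633/3600 158429/36000 69707/14400

Answer: 196919/45000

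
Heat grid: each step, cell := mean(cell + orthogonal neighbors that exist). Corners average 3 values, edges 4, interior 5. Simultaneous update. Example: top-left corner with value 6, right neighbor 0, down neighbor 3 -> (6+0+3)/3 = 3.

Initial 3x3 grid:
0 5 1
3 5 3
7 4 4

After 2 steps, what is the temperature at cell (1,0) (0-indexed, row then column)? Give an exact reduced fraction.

Step 1: cell (1,0) = 15/4
Step 2: cell (1,0) = 181/48
Full grid after step 2:
  55/18 149/48 3
  181/48 15/4 167/48
  161/36 13/3 143/36

Answer: 181/48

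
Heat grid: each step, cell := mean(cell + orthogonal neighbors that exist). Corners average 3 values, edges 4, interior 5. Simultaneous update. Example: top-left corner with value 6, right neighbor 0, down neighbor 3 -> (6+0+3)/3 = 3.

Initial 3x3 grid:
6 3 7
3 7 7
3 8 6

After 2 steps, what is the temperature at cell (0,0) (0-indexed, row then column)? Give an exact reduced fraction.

Step 1: cell (0,0) = 4
Step 2: cell (0,0) = 29/6
Full grid after step 2:
  29/6 1261/240 109/18
  1141/240 577/100 1501/240
  185/36 349/60 79/12

Answer: 29/6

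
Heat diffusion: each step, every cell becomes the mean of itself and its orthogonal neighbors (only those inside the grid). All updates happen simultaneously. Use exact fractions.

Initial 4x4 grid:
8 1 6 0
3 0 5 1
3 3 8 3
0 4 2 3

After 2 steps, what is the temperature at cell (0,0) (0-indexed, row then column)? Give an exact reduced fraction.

Answer: 15/4

Derivation:
Step 1: cell (0,0) = 4
Step 2: cell (0,0) = 15/4
Full grid after step 2:
  15/4 263/80 157/48 91/36
  243/80 69/20 317/100 37/12
  701/240 147/50 99/25 193/60
  41/18 373/120 401/120 32/9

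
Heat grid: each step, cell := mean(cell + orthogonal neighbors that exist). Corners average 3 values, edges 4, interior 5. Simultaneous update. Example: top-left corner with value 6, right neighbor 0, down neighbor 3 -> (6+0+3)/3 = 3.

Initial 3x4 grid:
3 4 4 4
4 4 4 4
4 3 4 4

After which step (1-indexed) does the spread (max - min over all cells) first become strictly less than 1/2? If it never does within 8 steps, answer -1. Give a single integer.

Step 1: max=4, min=11/3, spread=1/3
  -> spread < 1/2 first at step 1
Step 2: max=4, min=893/240, spread=67/240
Step 3: max=191/48, min=8053/2160, spread=271/1080
Step 4: max=9479/2400, min=486401/129600, spread=5093/25920
Step 5: max=849389/216000, min=29292499/7776000, spread=257101/1555200
Step 6: max=25372033/6480000, min=1764586001/466560000, spread=497603/3732480
Step 7: max=252953887/64800000, min=106180362859/27993600000, spread=123828653/1119744000
Step 8: max=22705704587/5832000000, min=6387322115681/1679616000000, spread=1215366443/13436928000

Answer: 1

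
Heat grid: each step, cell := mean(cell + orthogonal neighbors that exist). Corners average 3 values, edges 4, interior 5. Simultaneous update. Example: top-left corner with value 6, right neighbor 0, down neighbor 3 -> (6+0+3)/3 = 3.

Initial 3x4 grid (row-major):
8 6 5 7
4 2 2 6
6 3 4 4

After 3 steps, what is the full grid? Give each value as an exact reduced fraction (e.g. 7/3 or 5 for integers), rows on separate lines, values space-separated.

Answer: 1201/240 11749/2400 3843/800 226/45
16831/3600 25871/6000 6589/1500 65939/14400
2291/540 1817/450 14231/3600 9283/2160

Derivation:
After step 1:
  6 21/4 5 6
  5 17/5 19/5 19/4
  13/3 15/4 13/4 14/3
After step 2:
  65/12 393/80 401/80 21/4
  281/60 106/25 101/25 1153/240
  157/36 221/60 58/15 38/9
After step 3:
  1201/240 11749/2400 3843/800 226/45
  16831/3600 25871/6000 6589/1500 65939/14400
  2291/540 1817/450 14231/3600 9283/2160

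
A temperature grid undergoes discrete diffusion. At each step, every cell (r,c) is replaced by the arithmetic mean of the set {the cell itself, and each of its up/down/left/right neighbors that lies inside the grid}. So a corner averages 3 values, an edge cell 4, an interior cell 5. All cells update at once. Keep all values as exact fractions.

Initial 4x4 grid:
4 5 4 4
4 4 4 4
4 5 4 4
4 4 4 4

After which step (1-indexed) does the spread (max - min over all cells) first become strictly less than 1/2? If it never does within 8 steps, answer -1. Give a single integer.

Step 1: max=22/5, min=4, spread=2/5
  -> spread < 1/2 first at step 1
Step 2: max=517/120, min=4, spread=37/120
Step 3: max=9179/2160, min=1613/400, spread=293/1350
Step 4: max=182059/43200, min=29191/7200, spread=6913/43200
Step 5: max=1637767/388800, min=163001/40000, spread=333733/2430000
Step 6: max=244673009/58320000, min=26462383/6480000, spread=3255781/29160000
Step 7: max=7330311299/1749600000, min=796176733/194400000, spread=82360351/874800000
Step 8: max=219417022841/52488000000, min=23918651911/5832000000, spread=2074577821/26244000000

Answer: 1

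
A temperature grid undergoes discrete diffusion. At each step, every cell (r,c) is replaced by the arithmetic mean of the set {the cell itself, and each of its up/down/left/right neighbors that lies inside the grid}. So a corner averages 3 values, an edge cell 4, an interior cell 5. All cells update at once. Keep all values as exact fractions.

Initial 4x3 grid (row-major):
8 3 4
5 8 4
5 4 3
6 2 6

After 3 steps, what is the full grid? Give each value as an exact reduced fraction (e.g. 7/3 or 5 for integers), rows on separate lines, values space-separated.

Answer: 11633/2160 24853/4800 10063/2160
19411/3600 9797/2000 1046/225
17701/3600 1169/250 7813/1800
2501/540 3513/800 4547/1080

Derivation:
After step 1:
  16/3 23/4 11/3
  13/2 24/5 19/4
  5 22/5 17/4
  13/3 9/2 11/3
After step 2:
  211/36 391/80 85/18
  649/120 131/25 131/30
  607/120 459/100 64/15
  83/18 169/40 149/36
After step 3:
  11633/2160 24853/4800 10063/2160
  19411/3600 9797/2000 1046/225
  17701/3600 1169/250 7813/1800
  2501/540 3513/800 4547/1080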